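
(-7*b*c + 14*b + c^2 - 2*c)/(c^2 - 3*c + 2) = (-7*b + c)/(c - 1)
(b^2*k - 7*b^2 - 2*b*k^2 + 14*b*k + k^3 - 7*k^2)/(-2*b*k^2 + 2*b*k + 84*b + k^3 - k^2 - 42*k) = (-b^2 + 2*b*k - k^2)/(2*b*k + 12*b - k^2 - 6*k)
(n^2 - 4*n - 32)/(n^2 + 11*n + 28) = (n - 8)/(n + 7)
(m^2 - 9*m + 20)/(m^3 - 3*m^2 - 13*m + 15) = (m - 4)/(m^2 + 2*m - 3)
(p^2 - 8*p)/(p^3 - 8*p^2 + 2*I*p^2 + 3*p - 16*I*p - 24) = p/(p^2 + 2*I*p + 3)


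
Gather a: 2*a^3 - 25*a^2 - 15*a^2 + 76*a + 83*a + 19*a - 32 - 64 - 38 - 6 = 2*a^3 - 40*a^2 + 178*a - 140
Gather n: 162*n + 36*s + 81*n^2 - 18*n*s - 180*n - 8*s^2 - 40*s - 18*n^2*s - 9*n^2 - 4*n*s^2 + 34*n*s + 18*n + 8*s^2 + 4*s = n^2*(72 - 18*s) + n*(-4*s^2 + 16*s)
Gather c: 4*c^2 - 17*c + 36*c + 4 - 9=4*c^2 + 19*c - 5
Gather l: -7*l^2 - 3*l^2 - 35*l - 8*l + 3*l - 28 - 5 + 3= -10*l^2 - 40*l - 30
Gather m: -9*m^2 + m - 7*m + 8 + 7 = -9*m^2 - 6*m + 15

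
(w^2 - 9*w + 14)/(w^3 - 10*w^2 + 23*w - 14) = 1/(w - 1)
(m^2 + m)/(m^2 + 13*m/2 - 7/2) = 2*m*(m + 1)/(2*m^2 + 13*m - 7)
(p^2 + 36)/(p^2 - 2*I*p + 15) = (p^2 + 36)/(p^2 - 2*I*p + 15)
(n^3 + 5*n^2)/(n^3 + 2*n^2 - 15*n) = n/(n - 3)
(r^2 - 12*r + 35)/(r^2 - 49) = (r - 5)/(r + 7)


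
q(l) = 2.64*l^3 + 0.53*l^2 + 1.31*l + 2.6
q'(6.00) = 292.79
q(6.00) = 599.78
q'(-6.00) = 280.07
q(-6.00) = -556.42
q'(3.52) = 103.17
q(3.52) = 128.92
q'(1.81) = 29.18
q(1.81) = 22.36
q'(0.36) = 2.72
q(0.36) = 3.26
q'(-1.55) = 18.69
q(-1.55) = -7.99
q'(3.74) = 116.06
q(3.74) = 153.02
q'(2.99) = 75.28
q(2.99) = 81.82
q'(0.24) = 2.02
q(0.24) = 2.98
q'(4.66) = 178.24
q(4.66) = 287.37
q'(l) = 7.92*l^2 + 1.06*l + 1.31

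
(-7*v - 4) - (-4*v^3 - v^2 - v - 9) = 4*v^3 + v^2 - 6*v + 5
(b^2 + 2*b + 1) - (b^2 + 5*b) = 1 - 3*b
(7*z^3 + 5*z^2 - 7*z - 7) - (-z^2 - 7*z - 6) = 7*z^3 + 6*z^2 - 1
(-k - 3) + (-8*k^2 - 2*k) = -8*k^2 - 3*k - 3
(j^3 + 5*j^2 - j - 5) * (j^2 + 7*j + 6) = j^5 + 12*j^4 + 40*j^3 + 18*j^2 - 41*j - 30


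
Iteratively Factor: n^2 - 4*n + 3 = (n - 3)*(n - 1)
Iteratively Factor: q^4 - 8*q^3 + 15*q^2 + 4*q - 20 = (q + 1)*(q^3 - 9*q^2 + 24*q - 20) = (q - 2)*(q + 1)*(q^2 - 7*q + 10) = (q - 2)^2*(q + 1)*(q - 5)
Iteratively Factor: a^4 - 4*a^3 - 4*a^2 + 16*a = (a + 2)*(a^3 - 6*a^2 + 8*a) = (a - 4)*(a + 2)*(a^2 - 2*a) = a*(a - 4)*(a + 2)*(a - 2)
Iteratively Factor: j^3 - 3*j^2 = (j)*(j^2 - 3*j) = j^2*(j - 3)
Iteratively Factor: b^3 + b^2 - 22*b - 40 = (b + 4)*(b^2 - 3*b - 10) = (b + 2)*(b + 4)*(b - 5)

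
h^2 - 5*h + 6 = (h - 3)*(h - 2)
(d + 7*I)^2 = d^2 + 14*I*d - 49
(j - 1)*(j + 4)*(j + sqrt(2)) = j^3 + sqrt(2)*j^2 + 3*j^2 - 4*j + 3*sqrt(2)*j - 4*sqrt(2)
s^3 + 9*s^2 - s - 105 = (s - 3)*(s + 5)*(s + 7)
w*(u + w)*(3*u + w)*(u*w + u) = 3*u^3*w^2 + 3*u^3*w + 4*u^2*w^3 + 4*u^2*w^2 + u*w^4 + u*w^3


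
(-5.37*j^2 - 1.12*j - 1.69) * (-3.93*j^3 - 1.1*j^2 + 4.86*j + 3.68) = 21.1041*j^5 + 10.3086*j^4 - 18.2245*j^3 - 23.3458*j^2 - 12.335*j - 6.2192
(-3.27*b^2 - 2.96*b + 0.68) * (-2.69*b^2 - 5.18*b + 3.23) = 8.7963*b^4 + 24.901*b^3 + 2.9415*b^2 - 13.0832*b + 2.1964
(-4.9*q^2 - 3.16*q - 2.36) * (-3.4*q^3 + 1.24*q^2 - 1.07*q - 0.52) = 16.66*q^5 + 4.668*q^4 + 9.3486*q^3 + 3.0028*q^2 + 4.1684*q + 1.2272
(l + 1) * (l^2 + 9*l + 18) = l^3 + 10*l^2 + 27*l + 18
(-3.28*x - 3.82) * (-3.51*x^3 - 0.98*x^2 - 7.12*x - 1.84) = 11.5128*x^4 + 16.6226*x^3 + 27.0972*x^2 + 33.2336*x + 7.0288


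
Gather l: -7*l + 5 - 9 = -7*l - 4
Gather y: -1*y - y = -2*y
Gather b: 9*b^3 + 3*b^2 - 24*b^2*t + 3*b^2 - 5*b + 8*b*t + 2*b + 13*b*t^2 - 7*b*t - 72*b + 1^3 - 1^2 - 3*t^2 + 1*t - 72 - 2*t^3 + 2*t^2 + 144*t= 9*b^3 + b^2*(6 - 24*t) + b*(13*t^2 + t - 75) - 2*t^3 - t^2 + 145*t - 72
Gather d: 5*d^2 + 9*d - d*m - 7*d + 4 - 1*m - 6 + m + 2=5*d^2 + d*(2 - m)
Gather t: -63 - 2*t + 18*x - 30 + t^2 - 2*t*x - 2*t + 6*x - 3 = t^2 + t*(-2*x - 4) + 24*x - 96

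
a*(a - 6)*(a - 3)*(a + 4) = a^4 - 5*a^3 - 18*a^2 + 72*a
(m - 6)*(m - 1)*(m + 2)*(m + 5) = m^4 - 33*m^2 - 28*m + 60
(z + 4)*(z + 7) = z^2 + 11*z + 28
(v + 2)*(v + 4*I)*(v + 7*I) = v^3 + 2*v^2 + 11*I*v^2 - 28*v + 22*I*v - 56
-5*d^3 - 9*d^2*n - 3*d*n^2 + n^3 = (-5*d + n)*(d + n)^2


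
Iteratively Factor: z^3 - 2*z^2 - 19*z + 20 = (z - 1)*(z^2 - z - 20) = (z - 5)*(z - 1)*(z + 4)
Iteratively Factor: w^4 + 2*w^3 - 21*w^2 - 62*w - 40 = (w + 4)*(w^3 - 2*w^2 - 13*w - 10) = (w + 1)*(w + 4)*(w^2 - 3*w - 10) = (w - 5)*(w + 1)*(w + 4)*(w + 2)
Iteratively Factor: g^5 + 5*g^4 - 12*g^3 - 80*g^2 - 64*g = (g + 4)*(g^4 + g^3 - 16*g^2 - 16*g) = g*(g + 4)*(g^3 + g^2 - 16*g - 16) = g*(g + 4)^2*(g^2 - 3*g - 4) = g*(g - 4)*(g + 4)^2*(g + 1)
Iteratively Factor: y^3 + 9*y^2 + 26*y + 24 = (y + 4)*(y^2 + 5*y + 6) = (y + 2)*(y + 4)*(y + 3)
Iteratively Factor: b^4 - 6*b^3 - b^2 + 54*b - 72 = (b + 3)*(b^3 - 9*b^2 + 26*b - 24) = (b - 3)*(b + 3)*(b^2 - 6*b + 8) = (b - 4)*(b - 3)*(b + 3)*(b - 2)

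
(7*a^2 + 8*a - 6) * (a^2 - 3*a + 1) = 7*a^4 - 13*a^3 - 23*a^2 + 26*a - 6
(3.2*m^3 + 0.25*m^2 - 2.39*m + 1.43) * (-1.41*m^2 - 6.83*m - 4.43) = -4.512*m^5 - 22.2085*m^4 - 12.5136*m^3 + 13.1999*m^2 + 0.8208*m - 6.3349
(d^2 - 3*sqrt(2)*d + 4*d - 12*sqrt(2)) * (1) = d^2 - 3*sqrt(2)*d + 4*d - 12*sqrt(2)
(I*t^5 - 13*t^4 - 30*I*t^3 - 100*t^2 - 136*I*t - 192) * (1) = I*t^5 - 13*t^4 - 30*I*t^3 - 100*t^2 - 136*I*t - 192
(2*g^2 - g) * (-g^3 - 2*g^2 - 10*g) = -2*g^5 - 3*g^4 - 18*g^3 + 10*g^2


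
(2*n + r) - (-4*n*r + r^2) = 4*n*r + 2*n - r^2 + r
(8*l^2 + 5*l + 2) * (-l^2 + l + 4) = -8*l^4 + 3*l^3 + 35*l^2 + 22*l + 8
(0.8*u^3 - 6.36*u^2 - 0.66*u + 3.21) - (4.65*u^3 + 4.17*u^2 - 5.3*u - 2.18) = -3.85*u^3 - 10.53*u^2 + 4.64*u + 5.39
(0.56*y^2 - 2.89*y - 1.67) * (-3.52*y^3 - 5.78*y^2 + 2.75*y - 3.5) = -1.9712*y^5 + 6.936*y^4 + 24.1226*y^3 - 0.254900000000001*y^2 + 5.5225*y + 5.845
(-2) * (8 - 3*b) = 6*b - 16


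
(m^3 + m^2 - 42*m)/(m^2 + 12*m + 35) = m*(m - 6)/(m + 5)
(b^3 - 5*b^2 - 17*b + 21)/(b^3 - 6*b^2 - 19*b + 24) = (b - 7)/(b - 8)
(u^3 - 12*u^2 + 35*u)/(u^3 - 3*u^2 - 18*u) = (-u^2 + 12*u - 35)/(-u^2 + 3*u + 18)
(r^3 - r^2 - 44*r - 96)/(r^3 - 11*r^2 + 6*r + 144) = (r + 4)/(r - 6)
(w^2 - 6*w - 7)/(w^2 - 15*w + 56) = (w + 1)/(w - 8)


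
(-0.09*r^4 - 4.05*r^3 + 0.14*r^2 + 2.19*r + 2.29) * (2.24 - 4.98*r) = 0.4482*r^5 + 19.9674*r^4 - 9.7692*r^3 - 10.5926*r^2 - 6.4986*r + 5.1296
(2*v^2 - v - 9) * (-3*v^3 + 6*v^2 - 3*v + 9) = -6*v^5 + 15*v^4 + 15*v^3 - 33*v^2 + 18*v - 81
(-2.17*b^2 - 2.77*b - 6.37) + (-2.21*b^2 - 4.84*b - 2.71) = -4.38*b^2 - 7.61*b - 9.08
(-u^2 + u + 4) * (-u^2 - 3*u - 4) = u^4 + 2*u^3 - 3*u^2 - 16*u - 16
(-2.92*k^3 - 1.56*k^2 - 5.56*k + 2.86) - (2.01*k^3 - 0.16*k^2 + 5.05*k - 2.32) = -4.93*k^3 - 1.4*k^2 - 10.61*k + 5.18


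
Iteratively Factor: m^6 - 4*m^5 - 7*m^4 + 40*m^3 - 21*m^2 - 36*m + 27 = (m + 1)*(m^5 - 5*m^4 - 2*m^3 + 42*m^2 - 63*m + 27) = (m - 3)*(m + 1)*(m^4 - 2*m^3 - 8*m^2 + 18*m - 9) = (m - 3)*(m + 1)*(m + 3)*(m^3 - 5*m^2 + 7*m - 3) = (m - 3)*(m - 1)*(m + 1)*(m + 3)*(m^2 - 4*m + 3) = (m - 3)*(m - 1)^2*(m + 1)*(m + 3)*(m - 3)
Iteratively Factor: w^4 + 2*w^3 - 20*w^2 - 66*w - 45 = (w + 1)*(w^3 + w^2 - 21*w - 45) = (w + 1)*(w + 3)*(w^2 - 2*w - 15) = (w + 1)*(w + 3)^2*(w - 5)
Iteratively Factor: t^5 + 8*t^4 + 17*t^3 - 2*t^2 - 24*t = (t + 3)*(t^4 + 5*t^3 + 2*t^2 - 8*t) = (t + 2)*(t + 3)*(t^3 + 3*t^2 - 4*t) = (t - 1)*(t + 2)*(t + 3)*(t^2 + 4*t) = t*(t - 1)*(t + 2)*(t + 3)*(t + 4)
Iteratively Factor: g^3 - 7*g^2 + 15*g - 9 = (g - 3)*(g^2 - 4*g + 3) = (g - 3)^2*(g - 1)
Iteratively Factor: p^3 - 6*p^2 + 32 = (p - 4)*(p^2 - 2*p - 8) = (p - 4)*(p + 2)*(p - 4)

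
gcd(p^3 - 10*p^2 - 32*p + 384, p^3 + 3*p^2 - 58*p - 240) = p^2 - 2*p - 48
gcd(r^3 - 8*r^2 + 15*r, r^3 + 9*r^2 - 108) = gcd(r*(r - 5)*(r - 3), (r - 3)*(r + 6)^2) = r - 3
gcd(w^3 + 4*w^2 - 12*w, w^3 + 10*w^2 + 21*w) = w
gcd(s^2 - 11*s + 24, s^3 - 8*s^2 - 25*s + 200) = s - 8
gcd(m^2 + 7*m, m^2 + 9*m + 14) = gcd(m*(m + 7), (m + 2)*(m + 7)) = m + 7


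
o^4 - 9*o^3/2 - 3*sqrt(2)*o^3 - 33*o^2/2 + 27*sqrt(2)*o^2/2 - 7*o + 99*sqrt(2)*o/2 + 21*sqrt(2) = (o - 7)*(o - 3*sqrt(2))*(sqrt(2)*o/2 + sqrt(2))*(sqrt(2)*o + sqrt(2)/2)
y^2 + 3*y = y*(y + 3)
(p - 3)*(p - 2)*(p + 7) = p^3 + 2*p^2 - 29*p + 42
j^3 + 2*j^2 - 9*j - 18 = (j - 3)*(j + 2)*(j + 3)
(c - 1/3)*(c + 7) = c^2 + 20*c/3 - 7/3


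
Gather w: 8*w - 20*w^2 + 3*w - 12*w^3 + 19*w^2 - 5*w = -12*w^3 - w^2 + 6*w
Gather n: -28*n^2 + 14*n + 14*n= -28*n^2 + 28*n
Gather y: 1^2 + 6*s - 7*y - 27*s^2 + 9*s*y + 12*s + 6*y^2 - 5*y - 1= -27*s^2 + 18*s + 6*y^2 + y*(9*s - 12)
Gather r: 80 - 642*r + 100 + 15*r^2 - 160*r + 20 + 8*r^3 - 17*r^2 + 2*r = 8*r^3 - 2*r^2 - 800*r + 200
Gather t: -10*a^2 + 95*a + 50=-10*a^2 + 95*a + 50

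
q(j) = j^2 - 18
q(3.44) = -6.17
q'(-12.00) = -24.00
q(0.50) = -17.75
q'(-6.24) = -12.48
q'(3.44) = 6.88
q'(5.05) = 10.10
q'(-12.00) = -24.00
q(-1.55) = -15.60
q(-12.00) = 126.00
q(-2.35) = -12.48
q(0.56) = -17.69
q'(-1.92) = -3.84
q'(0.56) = 1.12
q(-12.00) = 126.00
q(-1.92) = -14.31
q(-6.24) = 20.94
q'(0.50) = 1.00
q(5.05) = 7.50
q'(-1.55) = -3.10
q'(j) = 2*j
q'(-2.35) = -4.70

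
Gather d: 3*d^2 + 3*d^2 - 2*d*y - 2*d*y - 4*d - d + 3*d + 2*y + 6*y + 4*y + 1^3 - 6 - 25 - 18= 6*d^2 + d*(-4*y - 2) + 12*y - 48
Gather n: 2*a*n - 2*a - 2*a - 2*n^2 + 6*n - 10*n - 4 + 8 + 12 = -4*a - 2*n^2 + n*(2*a - 4) + 16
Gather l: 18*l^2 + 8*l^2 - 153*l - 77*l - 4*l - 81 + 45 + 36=26*l^2 - 234*l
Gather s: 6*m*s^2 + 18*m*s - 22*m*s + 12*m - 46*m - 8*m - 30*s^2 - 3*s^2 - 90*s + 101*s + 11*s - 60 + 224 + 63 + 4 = -42*m + s^2*(6*m - 33) + s*(22 - 4*m) + 231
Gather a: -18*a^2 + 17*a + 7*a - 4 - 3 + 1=-18*a^2 + 24*a - 6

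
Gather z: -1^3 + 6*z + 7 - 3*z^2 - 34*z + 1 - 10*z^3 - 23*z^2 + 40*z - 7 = -10*z^3 - 26*z^2 + 12*z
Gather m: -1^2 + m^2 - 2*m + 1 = m^2 - 2*m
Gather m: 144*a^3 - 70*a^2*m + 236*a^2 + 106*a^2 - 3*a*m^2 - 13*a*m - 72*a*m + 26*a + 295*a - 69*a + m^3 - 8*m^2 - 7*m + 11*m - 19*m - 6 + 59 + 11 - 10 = 144*a^3 + 342*a^2 + 252*a + m^3 + m^2*(-3*a - 8) + m*(-70*a^2 - 85*a - 15) + 54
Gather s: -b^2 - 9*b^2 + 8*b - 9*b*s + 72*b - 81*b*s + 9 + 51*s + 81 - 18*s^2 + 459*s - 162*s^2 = -10*b^2 + 80*b - 180*s^2 + s*(510 - 90*b) + 90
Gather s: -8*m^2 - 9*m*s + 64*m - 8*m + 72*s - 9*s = -8*m^2 + 56*m + s*(63 - 9*m)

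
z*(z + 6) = z^2 + 6*z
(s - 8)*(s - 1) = s^2 - 9*s + 8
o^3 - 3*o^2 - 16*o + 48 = (o - 4)*(o - 3)*(o + 4)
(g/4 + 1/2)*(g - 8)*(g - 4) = g^3/4 - 5*g^2/2 + 2*g + 16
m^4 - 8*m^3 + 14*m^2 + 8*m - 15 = (m - 5)*(m - 3)*(m - 1)*(m + 1)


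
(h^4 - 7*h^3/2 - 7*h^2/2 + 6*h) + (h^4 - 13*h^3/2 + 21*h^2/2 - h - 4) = 2*h^4 - 10*h^3 + 7*h^2 + 5*h - 4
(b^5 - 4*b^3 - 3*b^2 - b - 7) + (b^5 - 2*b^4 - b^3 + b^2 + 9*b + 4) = 2*b^5 - 2*b^4 - 5*b^3 - 2*b^2 + 8*b - 3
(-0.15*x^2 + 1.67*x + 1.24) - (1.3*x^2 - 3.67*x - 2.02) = -1.45*x^2 + 5.34*x + 3.26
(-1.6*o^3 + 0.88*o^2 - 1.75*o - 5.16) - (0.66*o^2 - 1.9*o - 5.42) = -1.6*o^3 + 0.22*o^2 + 0.15*o + 0.26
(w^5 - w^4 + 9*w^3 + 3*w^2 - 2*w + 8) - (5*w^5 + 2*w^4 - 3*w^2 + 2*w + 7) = -4*w^5 - 3*w^4 + 9*w^3 + 6*w^2 - 4*w + 1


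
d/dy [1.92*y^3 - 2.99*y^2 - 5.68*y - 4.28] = 5.76*y^2 - 5.98*y - 5.68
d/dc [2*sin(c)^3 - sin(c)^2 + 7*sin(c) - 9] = (6*sin(c)^2 - 2*sin(c) + 7)*cos(c)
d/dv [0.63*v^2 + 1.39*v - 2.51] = 1.26*v + 1.39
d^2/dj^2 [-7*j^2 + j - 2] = -14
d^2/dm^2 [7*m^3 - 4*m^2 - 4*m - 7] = 42*m - 8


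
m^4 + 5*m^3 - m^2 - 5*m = m*(m - 1)*(m + 1)*(m + 5)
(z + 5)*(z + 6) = z^2 + 11*z + 30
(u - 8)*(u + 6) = u^2 - 2*u - 48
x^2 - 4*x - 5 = (x - 5)*(x + 1)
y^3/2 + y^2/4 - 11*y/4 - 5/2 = (y/2 + 1)*(y - 5/2)*(y + 1)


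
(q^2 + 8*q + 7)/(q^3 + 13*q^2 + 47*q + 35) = 1/(q + 5)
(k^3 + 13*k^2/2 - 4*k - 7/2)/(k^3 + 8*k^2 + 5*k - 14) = (k + 1/2)/(k + 2)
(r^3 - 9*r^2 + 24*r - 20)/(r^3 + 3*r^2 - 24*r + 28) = (r - 5)/(r + 7)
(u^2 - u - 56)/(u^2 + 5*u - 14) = (u - 8)/(u - 2)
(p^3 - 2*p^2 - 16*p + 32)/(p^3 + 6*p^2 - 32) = (p - 4)/(p + 4)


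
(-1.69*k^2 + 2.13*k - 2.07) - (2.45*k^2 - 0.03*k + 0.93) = -4.14*k^2 + 2.16*k - 3.0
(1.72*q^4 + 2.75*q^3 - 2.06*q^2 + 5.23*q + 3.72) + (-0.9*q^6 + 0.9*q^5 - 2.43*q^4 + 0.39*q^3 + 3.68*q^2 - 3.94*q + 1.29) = -0.9*q^6 + 0.9*q^5 - 0.71*q^4 + 3.14*q^3 + 1.62*q^2 + 1.29*q + 5.01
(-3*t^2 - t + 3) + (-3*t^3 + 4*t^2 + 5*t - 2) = -3*t^3 + t^2 + 4*t + 1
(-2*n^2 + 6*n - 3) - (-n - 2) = -2*n^2 + 7*n - 1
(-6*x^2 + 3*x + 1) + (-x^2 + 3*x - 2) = -7*x^2 + 6*x - 1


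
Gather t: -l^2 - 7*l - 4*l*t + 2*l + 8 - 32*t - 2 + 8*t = -l^2 - 5*l + t*(-4*l - 24) + 6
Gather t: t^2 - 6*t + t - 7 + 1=t^2 - 5*t - 6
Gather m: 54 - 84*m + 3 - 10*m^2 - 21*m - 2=-10*m^2 - 105*m + 55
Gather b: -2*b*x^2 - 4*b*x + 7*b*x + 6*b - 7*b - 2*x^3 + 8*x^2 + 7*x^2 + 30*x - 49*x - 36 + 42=b*(-2*x^2 + 3*x - 1) - 2*x^3 + 15*x^2 - 19*x + 6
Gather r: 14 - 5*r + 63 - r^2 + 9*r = -r^2 + 4*r + 77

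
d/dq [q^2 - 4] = 2*q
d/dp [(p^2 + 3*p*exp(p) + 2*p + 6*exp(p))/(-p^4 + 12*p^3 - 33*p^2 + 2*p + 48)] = (2*(p^2 + 3*p*exp(p) + 2*p + 6*exp(p))*(2*p^3 - 18*p^2 + 33*p - 1) + (3*p*exp(p) + 2*p + 9*exp(p) + 2)*(-p^4 + 12*p^3 - 33*p^2 + 2*p + 48))/(-p^4 + 12*p^3 - 33*p^2 + 2*p + 48)^2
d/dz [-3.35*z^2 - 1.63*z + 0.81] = -6.7*z - 1.63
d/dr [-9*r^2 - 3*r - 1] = -18*r - 3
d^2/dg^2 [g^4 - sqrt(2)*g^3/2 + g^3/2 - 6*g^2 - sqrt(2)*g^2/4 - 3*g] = 12*g^2 - 3*sqrt(2)*g + 3*g - 12 - sqrt(2)/2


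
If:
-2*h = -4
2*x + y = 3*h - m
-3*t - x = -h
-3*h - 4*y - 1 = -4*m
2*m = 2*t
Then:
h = 2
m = -15/16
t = -15/16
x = 77/16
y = -43/16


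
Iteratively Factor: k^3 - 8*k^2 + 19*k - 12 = (k - 1)*(k^2 - 7*k + 12) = (k - 4)*(k - 1)*(k - 3)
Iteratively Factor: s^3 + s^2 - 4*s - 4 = (s - 2)*(s^2 + 3*s + 2) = (s - 2)*(s + 2)*(s + 1)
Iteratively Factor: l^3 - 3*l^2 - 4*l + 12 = (l - 3)*(l^2 - 4) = (l - 3)*(l - 2)*(l + 2)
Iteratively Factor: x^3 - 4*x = (x + 2)*(x^2 - 2*x) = (x - 2)*(x + 2)*(x)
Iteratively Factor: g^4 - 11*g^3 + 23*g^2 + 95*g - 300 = (g - 4)*(g^3 - 7*g^2 - 5*g + 75) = (g - 4)*(g + 3)*(g^2 - 10*g + 25) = (g - 5)*(g - 4)*(g + 3)*(g - 5)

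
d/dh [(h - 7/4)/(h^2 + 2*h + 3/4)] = 4*(-4*h^2 + 14*h + 17)/(16*h^4 + 64*h^3 + 88*h^2 + 48*h + 9)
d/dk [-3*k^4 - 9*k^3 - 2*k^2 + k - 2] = -12*k^3 - 27*k^2 - 4*k + 1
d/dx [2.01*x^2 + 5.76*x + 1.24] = 4.02*x + 5.76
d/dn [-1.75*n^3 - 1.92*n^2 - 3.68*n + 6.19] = -5.25*n^2 - 3.84*n - 3.68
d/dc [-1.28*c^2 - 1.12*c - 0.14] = -2.56*c - 1.12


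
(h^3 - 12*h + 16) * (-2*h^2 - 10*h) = -2*h^5 - 10*h^4 + 24*h^3 + 88*h^2 - 160*h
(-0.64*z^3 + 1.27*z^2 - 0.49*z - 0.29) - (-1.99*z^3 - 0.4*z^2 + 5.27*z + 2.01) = 1.35*z^3 + 1.67*z^2 - 5.76*z - 2.3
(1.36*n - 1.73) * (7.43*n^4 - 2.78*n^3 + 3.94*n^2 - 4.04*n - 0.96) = 10.1048*n^5 - 16.6347*n^4 + 10.1678*n^3 - 12.3106*n^2 + 5.6836*n + 1.6608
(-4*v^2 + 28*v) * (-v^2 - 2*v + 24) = 4*v^4 - 20*v^3 - 152*v^2 + 672*v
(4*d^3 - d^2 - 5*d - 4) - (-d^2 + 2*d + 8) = 4*d^3 - 7*d - 12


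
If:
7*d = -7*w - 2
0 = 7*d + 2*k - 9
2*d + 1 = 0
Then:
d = -1/2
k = 25/4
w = 3/14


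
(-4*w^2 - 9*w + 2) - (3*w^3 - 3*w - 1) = -3*w^3 - 4*w^2 - 6*w + 3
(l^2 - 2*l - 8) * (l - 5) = l^3 - 7*l^2 + 2*l + 40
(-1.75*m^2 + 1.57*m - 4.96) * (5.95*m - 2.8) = -10.4125*m^3 + 14.2415*m^2 - 33.908*m + 13.888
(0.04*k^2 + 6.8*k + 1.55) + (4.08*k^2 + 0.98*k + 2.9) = 4.12*k^2 + 7.78*k + 4.45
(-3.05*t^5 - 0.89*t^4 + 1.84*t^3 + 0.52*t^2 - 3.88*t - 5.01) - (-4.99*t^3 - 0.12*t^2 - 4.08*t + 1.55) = -3.05*t^5 - 0.89*t^4 + 6.83*t^3 + 0.64*t^2 + 0.2*t - 6.56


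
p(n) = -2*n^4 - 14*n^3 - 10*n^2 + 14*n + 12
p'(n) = -8*n^3 - 42*n^2 - 20*n + 14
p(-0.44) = 5.02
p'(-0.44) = 15.35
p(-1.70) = 11.38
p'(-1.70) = -34.08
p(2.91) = -520.35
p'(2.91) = -597.00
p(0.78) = 9.45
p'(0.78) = -30.95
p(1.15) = -9.92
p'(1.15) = -76.71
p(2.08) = -165.56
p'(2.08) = -281.30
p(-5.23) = 171.67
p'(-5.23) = 114.22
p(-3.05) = 100.42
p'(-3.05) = -88.72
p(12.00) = -66924.00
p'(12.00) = -20098.00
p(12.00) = -66924.00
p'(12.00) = -20098.00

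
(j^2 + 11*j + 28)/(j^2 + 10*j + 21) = (j + 4)/(j + 3)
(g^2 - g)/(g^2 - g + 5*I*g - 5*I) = g/(g + 5*I)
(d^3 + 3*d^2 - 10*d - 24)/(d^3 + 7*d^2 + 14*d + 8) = (d - 3)/(d + 1)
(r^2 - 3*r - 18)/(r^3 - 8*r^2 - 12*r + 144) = (r + 3)/(r^2 - 2*r - 24)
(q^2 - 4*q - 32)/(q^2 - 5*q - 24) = (q + 4)/(q + 3)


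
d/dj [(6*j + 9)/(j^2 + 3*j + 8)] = 3*(2*j^2 + 6*j - (2*j + 3)^2 + 16)/(j^2 + 3*j + 8)^2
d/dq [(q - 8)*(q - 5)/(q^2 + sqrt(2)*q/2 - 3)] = 2*(-(q - 8)*(q - 5)*(4*q + sqrt(2)) + (2*q - 13)*(2*q^2 + sqrt(2)*q - 6))/(2*q^2 + sqrt(2)*q - 6)^2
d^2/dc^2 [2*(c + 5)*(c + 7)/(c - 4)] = 396/(c^3 - 12*c^2 + 48*c - 64)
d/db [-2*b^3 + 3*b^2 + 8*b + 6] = -6*b^2 + 6*b + 8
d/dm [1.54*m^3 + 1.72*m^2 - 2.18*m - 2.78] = 4.62*m^2 + 3.44*m - 2.18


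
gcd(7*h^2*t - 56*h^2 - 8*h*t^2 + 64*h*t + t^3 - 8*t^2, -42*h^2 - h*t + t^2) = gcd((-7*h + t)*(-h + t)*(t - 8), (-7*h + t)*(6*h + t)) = -7*h + t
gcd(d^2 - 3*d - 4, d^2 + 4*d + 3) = d + 1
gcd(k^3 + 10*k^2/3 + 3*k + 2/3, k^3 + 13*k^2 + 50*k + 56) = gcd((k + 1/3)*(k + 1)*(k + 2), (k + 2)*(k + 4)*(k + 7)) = k + 2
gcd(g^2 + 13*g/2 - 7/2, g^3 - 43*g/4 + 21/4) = g - 1/2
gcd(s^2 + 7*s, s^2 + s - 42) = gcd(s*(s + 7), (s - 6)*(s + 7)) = s + 7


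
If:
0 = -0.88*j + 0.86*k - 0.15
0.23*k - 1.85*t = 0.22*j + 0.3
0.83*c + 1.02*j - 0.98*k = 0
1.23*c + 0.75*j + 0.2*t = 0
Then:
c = 0.21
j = -0.31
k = -0.14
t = -0.14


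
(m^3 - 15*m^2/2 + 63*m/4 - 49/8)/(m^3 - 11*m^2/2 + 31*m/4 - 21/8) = (2*m - 7)/(2*m - 3)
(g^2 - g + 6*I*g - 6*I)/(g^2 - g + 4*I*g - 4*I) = (g + 6*I)/(g + 4*I)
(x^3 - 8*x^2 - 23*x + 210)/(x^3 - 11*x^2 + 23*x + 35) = (x^2 - x - 30)/(x^2 - 4*x - 5)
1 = 1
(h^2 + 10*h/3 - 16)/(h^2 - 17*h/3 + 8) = (h + 6)/(h - 3)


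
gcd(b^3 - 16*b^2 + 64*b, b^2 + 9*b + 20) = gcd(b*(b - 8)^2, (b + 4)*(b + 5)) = 1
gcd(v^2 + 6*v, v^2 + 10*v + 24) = v + 6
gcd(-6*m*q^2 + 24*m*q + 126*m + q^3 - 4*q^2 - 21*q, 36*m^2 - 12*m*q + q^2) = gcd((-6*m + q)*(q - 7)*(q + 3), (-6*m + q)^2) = -6*m + q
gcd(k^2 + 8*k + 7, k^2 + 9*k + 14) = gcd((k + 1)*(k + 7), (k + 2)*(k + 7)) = k + 7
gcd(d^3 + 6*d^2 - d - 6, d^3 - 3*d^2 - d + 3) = d^2 - 1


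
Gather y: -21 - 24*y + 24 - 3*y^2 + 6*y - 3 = -3*y^2 - 18*y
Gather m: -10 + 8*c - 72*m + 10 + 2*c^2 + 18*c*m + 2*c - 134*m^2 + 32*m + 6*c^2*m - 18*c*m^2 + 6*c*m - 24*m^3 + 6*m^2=2*c^2 + 10*c - 24*m^3 + m^2*(-18*c - 128) + m*(6*c^2 + 24*c - 40)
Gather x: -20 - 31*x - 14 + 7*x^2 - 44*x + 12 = 7*x^2 - 75*x - 22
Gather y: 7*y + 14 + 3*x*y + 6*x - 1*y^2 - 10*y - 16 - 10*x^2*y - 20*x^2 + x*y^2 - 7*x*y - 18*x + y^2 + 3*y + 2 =-20*x^2 + x*y^2 - 12*x + y*(-10*x^2 - 4*x)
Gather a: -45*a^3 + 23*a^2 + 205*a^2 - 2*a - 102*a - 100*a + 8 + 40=-45*a^3 + 228*a^2 - 204*a + 48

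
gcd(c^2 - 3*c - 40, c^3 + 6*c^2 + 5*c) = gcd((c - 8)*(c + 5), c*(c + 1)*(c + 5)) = c + 5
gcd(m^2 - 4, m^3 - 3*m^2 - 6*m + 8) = m + 2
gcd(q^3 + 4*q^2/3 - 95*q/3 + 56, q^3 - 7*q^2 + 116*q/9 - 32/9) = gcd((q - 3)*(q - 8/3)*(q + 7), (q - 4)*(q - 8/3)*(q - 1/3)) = q - 8/3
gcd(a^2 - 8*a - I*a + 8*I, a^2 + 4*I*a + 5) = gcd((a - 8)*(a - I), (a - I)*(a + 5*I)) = a - I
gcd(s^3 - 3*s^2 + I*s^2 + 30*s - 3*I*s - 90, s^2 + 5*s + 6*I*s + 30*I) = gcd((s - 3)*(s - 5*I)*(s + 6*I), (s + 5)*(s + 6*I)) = s + 6*I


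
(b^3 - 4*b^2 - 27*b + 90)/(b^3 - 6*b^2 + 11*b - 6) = (b^2 - b - 30)/(b^2 - 3*b + 2)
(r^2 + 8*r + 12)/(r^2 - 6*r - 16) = (r + 6)/(r - 8)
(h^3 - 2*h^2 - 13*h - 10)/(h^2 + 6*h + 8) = (h^2 - 4*h - 5)/(h + 4)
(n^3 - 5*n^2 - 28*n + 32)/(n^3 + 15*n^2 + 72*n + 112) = (n^2 - 9*n + 8)/(n^2 + 11*n + 28)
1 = 1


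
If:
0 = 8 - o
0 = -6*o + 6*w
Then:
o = 8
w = 8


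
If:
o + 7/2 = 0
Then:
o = -7/2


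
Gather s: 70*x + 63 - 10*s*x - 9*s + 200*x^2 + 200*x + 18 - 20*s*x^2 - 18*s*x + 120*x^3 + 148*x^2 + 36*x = s*(-20*x^2 - 28*x - 9) + 120*x^3 + 348*x^2 + 306*x + 81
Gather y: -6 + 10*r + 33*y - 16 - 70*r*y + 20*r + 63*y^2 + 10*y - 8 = 30*r + 63*y^2 + y*(43 - 70*r) - 30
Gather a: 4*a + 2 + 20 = 4*a + 22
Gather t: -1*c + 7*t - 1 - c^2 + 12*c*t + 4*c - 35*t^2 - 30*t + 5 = -c^2 + 3*c - 35*t^2 + t*(12*c - 23) + 4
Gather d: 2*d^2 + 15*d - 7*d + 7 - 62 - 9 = 2*d^2 + 8*d - 64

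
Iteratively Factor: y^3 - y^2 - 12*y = (y + 3)*(y^2 - 4*y) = (y - 4)*(y + 3)*(y)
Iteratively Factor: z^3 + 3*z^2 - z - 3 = (z + 3)*(z^2 - 1) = (z - 1)*(z + 3)*(z + 1)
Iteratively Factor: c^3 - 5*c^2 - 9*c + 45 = (c + 3)*(c^2 - 8*c + 15) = (c - 5)*(c + 3)*(c - 3)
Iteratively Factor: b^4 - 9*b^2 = (b)*(b^3 - 9*b) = b^2*(b^2 - 9) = b^2*(b - 3)*(b + 3)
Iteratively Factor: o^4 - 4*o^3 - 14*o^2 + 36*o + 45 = (o + 1)*(o^3 - 5*o^2 - 9*o + 45) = (o + 1)*(o + 3)*(o^2 - 8*o + 15) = (o - 5)*(o + 1)*(o + 3)*(o - 3)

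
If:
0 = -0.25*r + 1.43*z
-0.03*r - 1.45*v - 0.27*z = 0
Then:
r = 5.72*z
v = -0.304551724137931*z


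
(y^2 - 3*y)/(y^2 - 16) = y*(y - 3)/(y^2 - 16)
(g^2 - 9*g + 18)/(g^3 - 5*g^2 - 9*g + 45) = (g - 6)/(g^2 - 2*g - 15)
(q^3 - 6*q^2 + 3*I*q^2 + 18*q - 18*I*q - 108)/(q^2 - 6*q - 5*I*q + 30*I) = (q^2 + 3*I*q + 18)/(q - 5*I)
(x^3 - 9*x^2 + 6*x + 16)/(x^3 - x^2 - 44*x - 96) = (x^2 - x - 2)/(x^2 + 7*x + 12)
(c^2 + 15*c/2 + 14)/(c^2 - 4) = (c^2 + 15*c/2 + 14)/(c^2 - 4)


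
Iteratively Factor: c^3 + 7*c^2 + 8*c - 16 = (c + 4)*(c^2 + 3*c - 4) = (c - 1)*(c + 4)*(c + 4)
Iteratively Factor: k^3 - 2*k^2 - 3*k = (k)*(k^2 - 2*k - 3) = k*(k + 1)*(k - 3)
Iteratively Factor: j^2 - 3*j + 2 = (j - 2)*(j - 1)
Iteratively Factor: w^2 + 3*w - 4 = (w - 1)*(w + 4)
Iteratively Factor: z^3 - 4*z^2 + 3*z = (z - 3)*(z^2 - z) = (z - 3)*(z - 1)*(z)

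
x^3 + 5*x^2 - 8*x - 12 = (x - 2)*(x + 1)*(x + 6)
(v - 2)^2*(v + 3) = v^3 - v^2 - 8*v + 12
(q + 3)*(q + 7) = q^2 + 10*q + 21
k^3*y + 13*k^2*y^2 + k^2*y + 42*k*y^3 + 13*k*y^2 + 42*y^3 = (k + 6*y)*(k + 7*y)*(k*y + y)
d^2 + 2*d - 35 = (d - 5)*(d + 7)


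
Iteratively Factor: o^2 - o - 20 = (o + 4)*(o - 5)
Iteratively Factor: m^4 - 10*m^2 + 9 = (m - 1)*(m^3 + m^2 - 9*m - 9) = (m - 3)*(m - 1)*(m^2 + 4*m + 3) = (m - 3)*(m - 1)*(m + 1)*(m + 3)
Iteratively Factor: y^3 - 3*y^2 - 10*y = (y)*(y^2 - 3*y - 10) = y*(y - 5)*(y + 2)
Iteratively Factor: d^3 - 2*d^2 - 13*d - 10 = (d + 2)*(d^2 - 4*d - 5) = (d + 1)*(d + 2)*(d - 5)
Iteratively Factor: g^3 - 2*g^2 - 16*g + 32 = (g - 2)*(g^2 - 16) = (g - 2)*(g + 4)*(g - 4)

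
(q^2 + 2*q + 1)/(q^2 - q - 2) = (q + 1)/(q - 2)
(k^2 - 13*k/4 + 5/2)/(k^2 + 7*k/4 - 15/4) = (k - 2)/(k + 3)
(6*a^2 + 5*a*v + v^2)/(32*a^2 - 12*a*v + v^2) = (6*a^2 + 5*a*v + v^2)/(32*a^2 - 12*a*v + v^2)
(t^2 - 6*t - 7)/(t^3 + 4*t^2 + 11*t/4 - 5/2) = 4*(t^2 - 6*t - 7)/(4*t^3 + 16*t^2 + 11*t - 10)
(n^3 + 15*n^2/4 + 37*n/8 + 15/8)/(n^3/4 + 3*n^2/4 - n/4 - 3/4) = (8*n^2 + 22*n + 15)/(2*(n^2 + 2*n - 3))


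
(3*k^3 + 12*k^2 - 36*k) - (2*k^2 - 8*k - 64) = 3*k^3 + 10*k^2 - 28*k + 64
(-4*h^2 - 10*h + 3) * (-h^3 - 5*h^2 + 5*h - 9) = 4*h^5 + 30*h^4 + 27*h^3 - 29*h^2 + 105*h - 27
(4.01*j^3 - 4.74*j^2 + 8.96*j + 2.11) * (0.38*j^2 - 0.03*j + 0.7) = 1.5238*j^5 - 1.9215*j^4 + 6.354*j^3 - 2.785*j^2 + 6.2087*j + 1.477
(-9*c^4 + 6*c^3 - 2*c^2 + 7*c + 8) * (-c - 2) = 9*c^5 + 12*c^4 - 10*c^3 - 3*c^2 - 22*c - 16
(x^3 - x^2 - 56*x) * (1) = x^3 - x^2 - 56*x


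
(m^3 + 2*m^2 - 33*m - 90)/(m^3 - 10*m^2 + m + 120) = (m^2 - m - 30)/(m^2 - 13*m + 40)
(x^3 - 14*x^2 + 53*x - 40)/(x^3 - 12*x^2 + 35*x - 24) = (x - 5)/(x - 3)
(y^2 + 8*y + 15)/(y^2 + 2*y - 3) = (y + 5)/(y - 1)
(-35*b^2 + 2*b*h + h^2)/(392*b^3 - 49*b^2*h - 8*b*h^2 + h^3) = (-5*b + h)/(56*b^2 - 15*b*h + h^2)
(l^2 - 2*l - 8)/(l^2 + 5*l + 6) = (l - 4)/(l + 3)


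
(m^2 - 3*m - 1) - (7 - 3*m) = m^2 - 8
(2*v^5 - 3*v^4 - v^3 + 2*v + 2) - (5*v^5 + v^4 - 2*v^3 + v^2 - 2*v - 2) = -3*v^5 - 4*v^4 + v^3 - v^2 + 4*v + 4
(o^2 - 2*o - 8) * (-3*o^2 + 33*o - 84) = -3*o^4 + 39*o^3 - 126*o^2 - 96*o + 672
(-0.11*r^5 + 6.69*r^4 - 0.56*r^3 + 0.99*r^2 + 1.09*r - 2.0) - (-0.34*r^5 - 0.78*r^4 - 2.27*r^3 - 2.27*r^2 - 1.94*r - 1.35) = 0.23*r^5 + 7.47*r^4 + 1.71*r^3 + 3.26*r^2 + 3.03*r - 0.65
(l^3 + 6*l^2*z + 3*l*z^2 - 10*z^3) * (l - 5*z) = l^4 + l^3*z - 27*l^2*z^2 - 25*l*z^3 + 50*z^4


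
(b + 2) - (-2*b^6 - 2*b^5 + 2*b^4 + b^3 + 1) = 2*b^6 + 2*b^5 - 2*b^4 - b^3 + b + 1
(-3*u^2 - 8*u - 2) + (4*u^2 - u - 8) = u^2 - 9*u - 10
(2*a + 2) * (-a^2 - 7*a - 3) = -2*a^3 - 16*a^2 - 20*a - 6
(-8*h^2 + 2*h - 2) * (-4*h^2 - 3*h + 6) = 32*h^4 + 16*h^3 - 46*h^2 + 18*h - 12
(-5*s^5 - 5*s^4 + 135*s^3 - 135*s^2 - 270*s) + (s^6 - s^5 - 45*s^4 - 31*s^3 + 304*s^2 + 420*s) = s^6 - 6*s^5 - 50*s^4 + 104*s^3 + 169*s^2 + 150*s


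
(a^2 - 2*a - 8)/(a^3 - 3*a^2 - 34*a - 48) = (a - 4)/(a^2 - 5*a - 24)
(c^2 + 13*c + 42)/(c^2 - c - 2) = (c^2 + 13*c + 42)/(c^2 - c - 2)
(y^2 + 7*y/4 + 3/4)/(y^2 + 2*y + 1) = (y + 3/4)/(y + 1)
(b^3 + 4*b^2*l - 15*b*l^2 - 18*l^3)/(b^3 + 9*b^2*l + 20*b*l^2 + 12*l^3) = (b - 3*l)/(b + 2*l)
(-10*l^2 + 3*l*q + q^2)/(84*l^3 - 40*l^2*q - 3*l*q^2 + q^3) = (5*l + q)/(-42*l^2 - l*q + q^2)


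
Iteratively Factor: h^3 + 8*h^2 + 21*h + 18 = (h + 2)*(h^2 + 6*h + 9) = (h + 2)*(h + 3)*(h + 3)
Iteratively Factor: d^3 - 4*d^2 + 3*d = (d)*(d^2 - 4*d + 3) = d*(d - 1)*(d - 3)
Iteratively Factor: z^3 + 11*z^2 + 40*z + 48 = (z + 4)*(z^2 + 7*z + 12) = (z + 4)^2*(z + 3)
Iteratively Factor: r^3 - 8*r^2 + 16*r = (r)*(r^2 - 8*r + 16) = r*(r - 4)*(r - 4)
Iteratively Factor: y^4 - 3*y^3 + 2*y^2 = (y)*(y^3 - 3*y^2 + 2*y) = y*(y - 2)*(y^2 - y) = y^2*(y - 2)*(y - 1)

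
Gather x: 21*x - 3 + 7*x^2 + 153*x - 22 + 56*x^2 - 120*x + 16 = 63*x^2 + 54*x - 9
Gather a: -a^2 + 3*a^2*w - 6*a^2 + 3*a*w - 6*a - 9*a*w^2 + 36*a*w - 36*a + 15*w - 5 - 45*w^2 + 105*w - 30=a^2*(3*w - 7) + a*(-9*w^2 + 39*w - 42) - 45*w^2 + 120*w - 35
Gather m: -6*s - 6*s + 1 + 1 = 2 - 12*s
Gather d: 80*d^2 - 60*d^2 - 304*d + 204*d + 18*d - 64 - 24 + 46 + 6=20*d^2 - 82*d - 36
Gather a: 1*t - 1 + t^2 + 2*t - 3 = t^2 + 3*t - 4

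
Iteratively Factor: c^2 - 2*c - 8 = (c - 4)*(c + 2)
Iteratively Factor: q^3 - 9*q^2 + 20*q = (q)*(q^2 - 9*q + 20) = q*(q - 5)*(q - 4)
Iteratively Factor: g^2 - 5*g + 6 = (g - 3)*(g - 2)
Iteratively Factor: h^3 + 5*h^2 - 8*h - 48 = (h + 4)*(h^2 + h - 12) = (h + 4)^2*(h - 3)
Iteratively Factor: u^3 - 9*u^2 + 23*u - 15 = (u - 3)*(u^2 - 6*u + 5) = (u - 5)*(u - 3)*(u - 1)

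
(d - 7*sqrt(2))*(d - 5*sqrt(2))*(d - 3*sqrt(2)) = d^3 - 15*sqrt(2)*d^2 + 142*d - 210*sqrt(2)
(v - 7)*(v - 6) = v^2 - 13*v + 42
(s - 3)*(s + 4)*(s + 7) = s^3 + 8*s^2 - 5*s - 84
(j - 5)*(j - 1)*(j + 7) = j^3 + j^2 - 37*j + 35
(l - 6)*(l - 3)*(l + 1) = l^3 - 8*l^2 + 9*l + 18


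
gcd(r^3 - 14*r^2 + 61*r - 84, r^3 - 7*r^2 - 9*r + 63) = r^2 - 10*r + 21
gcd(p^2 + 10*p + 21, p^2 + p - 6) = p + 3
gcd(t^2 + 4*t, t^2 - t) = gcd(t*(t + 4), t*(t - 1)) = t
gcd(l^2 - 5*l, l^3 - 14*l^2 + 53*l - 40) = l - 5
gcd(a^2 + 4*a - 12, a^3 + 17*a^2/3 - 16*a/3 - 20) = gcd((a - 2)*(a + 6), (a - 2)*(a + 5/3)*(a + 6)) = a^2 + 4*a - 12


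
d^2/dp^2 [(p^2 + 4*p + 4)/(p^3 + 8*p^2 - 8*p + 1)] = 2*(p^6 + 12*p^5 + 144*p^4 + 601*p^3 + 624*p^2 - 876*p + 257)/(p^9 + 24*p^8 + 168*p^7 + 131*p^6 - 1296*p^5 + 1680*p^4 - 893*p^3 + 216*p^2 - 24*p + 1)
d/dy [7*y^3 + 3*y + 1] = 21*y^2 + 3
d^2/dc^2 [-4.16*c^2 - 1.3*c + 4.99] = -8.32000000000000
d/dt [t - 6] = 1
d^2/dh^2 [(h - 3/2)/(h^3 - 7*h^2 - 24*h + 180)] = (6*h^3 + 12*h^2 + 242*h + 87)/(h^7 - 9*h^6 - 69*h^5 + 701*h^4 + 1536*h^3 - 18360*h^2 - 10800*h + 162000)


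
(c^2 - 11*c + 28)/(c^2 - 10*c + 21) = (c - 4)/(c - 3)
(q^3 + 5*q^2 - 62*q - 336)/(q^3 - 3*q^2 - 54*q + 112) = (q + 6)/(q - 2)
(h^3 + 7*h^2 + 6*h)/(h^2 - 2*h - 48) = h*(h + 1)/(h - 8)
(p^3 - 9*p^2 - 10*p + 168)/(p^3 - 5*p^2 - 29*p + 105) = (p^2 - 2*p - 24)/(p^2 + 2*p - 15)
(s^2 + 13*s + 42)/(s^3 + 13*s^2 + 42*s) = 1/s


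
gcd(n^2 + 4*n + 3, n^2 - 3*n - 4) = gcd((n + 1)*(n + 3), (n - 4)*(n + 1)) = n + 1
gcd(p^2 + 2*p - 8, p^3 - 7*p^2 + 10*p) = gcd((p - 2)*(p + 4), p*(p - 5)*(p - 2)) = p - 2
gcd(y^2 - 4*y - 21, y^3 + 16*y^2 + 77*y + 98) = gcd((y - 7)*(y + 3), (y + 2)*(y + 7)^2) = 1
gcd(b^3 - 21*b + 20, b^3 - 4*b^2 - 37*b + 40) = b^2 + 4*b - 5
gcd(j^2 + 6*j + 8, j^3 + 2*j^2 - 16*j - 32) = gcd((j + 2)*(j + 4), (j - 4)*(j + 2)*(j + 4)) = j^2 + 6*j + 8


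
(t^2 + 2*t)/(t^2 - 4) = t/(t - 2)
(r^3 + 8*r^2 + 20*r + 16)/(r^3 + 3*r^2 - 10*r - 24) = (r + 2)/(r - 3)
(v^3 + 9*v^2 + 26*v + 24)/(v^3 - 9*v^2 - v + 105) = (v^2 + 6*v + 8)/(v^2 - 12*v + 35)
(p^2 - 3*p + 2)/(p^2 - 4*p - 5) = (-p^2 + 3*p - 2)/(-p^2 + 4*p + 5)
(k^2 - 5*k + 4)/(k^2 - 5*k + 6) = (k^2 - 5*k + 4)/(k^2 - 5*k + 6)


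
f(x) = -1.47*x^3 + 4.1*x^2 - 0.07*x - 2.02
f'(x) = -4.41*x^2 + 8.2*x - 0.07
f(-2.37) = 40.74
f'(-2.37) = -44.27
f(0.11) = -1.98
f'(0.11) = 0.78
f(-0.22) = -1.79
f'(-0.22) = -2.09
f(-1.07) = 4.55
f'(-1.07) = -13.89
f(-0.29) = -1.62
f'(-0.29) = -2.82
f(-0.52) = -0.67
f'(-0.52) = -5.53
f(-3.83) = 140.98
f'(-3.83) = -96.17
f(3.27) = -9.81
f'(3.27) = -20.41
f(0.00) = -2.02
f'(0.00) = -0.07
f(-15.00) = 5882.78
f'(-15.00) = -1115.32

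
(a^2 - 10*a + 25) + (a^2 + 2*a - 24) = 2*a^2 - 8*a + 1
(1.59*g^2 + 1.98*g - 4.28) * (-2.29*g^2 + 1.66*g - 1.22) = -3.6411*g^4 - 1.8948*g^3 + 11.1482*g^2 - 9.5204*g + 5.2216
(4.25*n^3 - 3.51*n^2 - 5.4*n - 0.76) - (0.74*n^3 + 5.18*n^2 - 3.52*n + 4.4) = 3.51*n^3 - 8.69*n^2 - 1.88*n - 5.16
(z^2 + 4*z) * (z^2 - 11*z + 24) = z^4 - 7*z^3 - 20*z^2 + 96*z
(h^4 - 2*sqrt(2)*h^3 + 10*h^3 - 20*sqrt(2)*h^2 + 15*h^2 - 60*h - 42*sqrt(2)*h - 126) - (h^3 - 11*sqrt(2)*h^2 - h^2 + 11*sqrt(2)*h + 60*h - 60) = h^4 - 2*sqrt(2)*h^3 + 9*h^3 - 9*sqrt(2)*h^2 + 16*h^2 - 120*h - 53*sqrt(2)*h - 66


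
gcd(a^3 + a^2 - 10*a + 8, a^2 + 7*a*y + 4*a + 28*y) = a + 4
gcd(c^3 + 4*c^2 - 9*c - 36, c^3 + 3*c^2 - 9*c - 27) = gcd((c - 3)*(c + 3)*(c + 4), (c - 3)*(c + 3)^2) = c^2 - 9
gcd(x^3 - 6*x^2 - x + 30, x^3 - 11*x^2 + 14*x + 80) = x^2 - 3*x - 10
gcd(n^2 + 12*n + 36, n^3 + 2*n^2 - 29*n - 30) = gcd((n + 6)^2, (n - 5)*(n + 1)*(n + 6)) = n + 6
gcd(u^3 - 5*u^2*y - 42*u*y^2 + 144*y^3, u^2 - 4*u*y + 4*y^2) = 1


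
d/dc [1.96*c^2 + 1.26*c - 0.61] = 3.92*c + 1.26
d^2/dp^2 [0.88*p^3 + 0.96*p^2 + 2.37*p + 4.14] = 5.28*p + 1.92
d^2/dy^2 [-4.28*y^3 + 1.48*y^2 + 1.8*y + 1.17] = 2.96 - 25.68*y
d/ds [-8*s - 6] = -8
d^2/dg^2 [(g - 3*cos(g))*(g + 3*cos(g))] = 20 - 36*sin(g)^2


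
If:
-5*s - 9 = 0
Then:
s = -9/5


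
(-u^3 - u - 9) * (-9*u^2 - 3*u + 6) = 9*u^5 + 3*u^4 + 3*u^3 + 84*u^2 + 21*u - 54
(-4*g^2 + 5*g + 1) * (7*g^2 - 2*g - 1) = -28*g^4 + 43*g^3 + g^2 - 7*g - 1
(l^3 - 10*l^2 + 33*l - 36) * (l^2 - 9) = l^5 - 10*l^4 + 24*l^3 + 54*l^2 - 297*l + 324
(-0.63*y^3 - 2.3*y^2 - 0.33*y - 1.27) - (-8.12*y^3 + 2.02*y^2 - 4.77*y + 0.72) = 7.49*y^3 - 4.32*y^2 + 4.44*y - 1.99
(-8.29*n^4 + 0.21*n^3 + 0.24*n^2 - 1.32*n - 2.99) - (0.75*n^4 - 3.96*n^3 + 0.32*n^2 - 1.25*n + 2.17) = -9.04*n^4 + 4.17*n^3 - 0.08*n^2 - 0.0700000000000001*n - 5.16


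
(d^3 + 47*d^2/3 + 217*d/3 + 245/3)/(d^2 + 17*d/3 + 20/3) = (d^2 + 14*d + 49)/(d + 4)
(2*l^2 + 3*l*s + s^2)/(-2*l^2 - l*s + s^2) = (2*l + s)/(-2*l + s)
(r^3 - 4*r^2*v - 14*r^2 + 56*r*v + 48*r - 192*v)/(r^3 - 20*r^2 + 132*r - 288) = (r - 4*v)/(r - 6)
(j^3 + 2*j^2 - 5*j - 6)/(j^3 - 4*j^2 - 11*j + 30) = (j + 1)/(j - 5)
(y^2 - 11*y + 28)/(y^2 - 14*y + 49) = (y - 4)/(y - 7)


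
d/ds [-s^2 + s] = 1 - 2*s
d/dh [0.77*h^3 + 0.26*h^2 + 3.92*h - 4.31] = 2.31*h^2 + 0.52*h + 3.92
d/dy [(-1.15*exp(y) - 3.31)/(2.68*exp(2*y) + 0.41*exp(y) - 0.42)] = (3.082*exp(2*y) + 17.7416*exp(y) + 1.8401)*exp(y)/(7.1824*exp(4*y) + 2.1976*exp(3*y) - 2.0831*exp(2*y) - 0.3444*exp(y) + 0.1764)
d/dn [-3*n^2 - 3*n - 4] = -6*n - 3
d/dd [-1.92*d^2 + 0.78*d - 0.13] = 0.78 - 3.84*d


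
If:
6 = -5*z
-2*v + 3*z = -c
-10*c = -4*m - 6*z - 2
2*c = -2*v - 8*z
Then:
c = 22/5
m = 123/10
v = 2/5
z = -6/5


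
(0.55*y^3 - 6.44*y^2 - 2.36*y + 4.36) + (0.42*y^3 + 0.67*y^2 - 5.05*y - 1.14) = 0.97*y^3 - 5.77*y^2 - 7.41*y + 3.22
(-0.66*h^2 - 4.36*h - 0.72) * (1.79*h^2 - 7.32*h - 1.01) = -1.1814*h^4 - 2.9732*h^3 + 31.293*h^2 + 9.674*h + 0.7272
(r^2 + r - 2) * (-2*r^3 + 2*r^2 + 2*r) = -2*r^5 + 8*r^3 - 2*r^2 - 4*r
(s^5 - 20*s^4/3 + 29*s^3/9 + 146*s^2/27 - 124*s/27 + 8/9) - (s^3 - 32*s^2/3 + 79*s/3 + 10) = s^5 - 20*s^4/3 + 20*s^3/9 + 434*s^2/27 - 835*s/27 - 82/9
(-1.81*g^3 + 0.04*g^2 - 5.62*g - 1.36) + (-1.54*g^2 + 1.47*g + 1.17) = -1.81*g^3 - 1.5*g^2 - 4.15*g - 0.19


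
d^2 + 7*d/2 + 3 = (d + 3/2)*(d + 2)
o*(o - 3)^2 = o^3 - 6*o^2 + 9*o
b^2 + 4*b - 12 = (b - 2)*(b + 6)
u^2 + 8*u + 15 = (u + 3)*(u + 5)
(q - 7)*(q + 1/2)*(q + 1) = q^3 - 11*q^2/2 - 10*q - 7/2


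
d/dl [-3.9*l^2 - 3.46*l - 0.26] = -7.8*l - 3.46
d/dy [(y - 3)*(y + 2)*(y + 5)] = 3*y^2 + 8*y - 11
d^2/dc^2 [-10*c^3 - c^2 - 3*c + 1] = -60*c - 2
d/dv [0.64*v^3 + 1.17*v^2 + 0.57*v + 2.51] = 1.92*v^2 + 2.34*v + 0.57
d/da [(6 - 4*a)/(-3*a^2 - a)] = 6*(-2*a^2 + 6*a + 1)/(a^2*(9*a^2 + 6*a + 1))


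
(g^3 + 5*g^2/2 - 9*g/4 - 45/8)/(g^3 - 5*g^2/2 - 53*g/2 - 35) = (g^2 - 9/4)/(g^2 - 5*g - 14)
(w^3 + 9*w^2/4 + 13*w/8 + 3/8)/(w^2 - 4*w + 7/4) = (8*w^3 + 18*w^2 + 13*w + 3)/(2*(4*w^2 - 16*w + 7))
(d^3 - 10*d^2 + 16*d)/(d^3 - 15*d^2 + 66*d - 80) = d/(d - 5)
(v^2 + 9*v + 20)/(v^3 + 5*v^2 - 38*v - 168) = (v + 5)/(v^2 + v - 42)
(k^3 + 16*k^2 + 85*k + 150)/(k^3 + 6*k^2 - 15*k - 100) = (k + 6)/(k - 4)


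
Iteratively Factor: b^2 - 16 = (b + 4)*(b - 4)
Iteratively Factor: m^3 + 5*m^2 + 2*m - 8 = (m - 1)*(m^2 + 6*m + 8) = (m - 1)*(m + 2)*(m + 4)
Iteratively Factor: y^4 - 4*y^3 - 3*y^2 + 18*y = (y)*(y^3 - 4*y^2 - 3*y + 18) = y*(y - 3)*(y^2 - y - 6) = y*(y - 3)^2*(y + 2)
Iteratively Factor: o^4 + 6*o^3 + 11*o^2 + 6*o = (o + 3)*(o^3 + 3*o^2 + 2*o) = (o + 2)*(o + 3)*(o^2 + o) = (o + 1)*(o + 2)*(o + 3)*(o)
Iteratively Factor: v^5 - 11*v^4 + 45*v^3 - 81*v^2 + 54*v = (v - 3)*(v^4 - 8*v^3 + 21*v^2 - 18*v) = v*(v - 3)*(v^3 - 8*v^2 + 21*v - 18) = v*(v - 3)^2*(v^2 - 5*v + 6) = v*(v - 3)^3*(v - 2)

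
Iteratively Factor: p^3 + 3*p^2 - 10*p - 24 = (p + 4)*(p^2 - p - 6) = (p - 3)*(p + 4)*(p + 2)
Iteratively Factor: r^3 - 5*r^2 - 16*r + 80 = (r - 4)*(r^2 - r - 20) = (r - 5)*(r - 4)*(r + 4)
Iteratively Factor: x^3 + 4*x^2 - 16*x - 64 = (x + 4)*(x^2 - 16) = (x - 4)*(x + 4)*(x + 4)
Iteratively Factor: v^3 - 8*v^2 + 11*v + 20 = (v + 1)*(v^2 - 9*v + 20) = (v - 4)*(v + 1)*(v - 5)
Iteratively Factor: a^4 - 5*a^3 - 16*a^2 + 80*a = (a)*(a^3 - 5*a^2 - 16*a + 80) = a*(a + 4)*(a^2 - 9*a + 20) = a*(a - 5)*(a + 4)*(a - 4)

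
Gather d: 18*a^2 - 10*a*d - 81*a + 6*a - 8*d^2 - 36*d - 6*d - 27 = 18*a^2 - 75*a - 8*d^2 + d*(-10*a - 42) - 27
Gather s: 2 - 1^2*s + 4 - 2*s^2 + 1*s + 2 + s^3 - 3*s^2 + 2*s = s^3 - 5*s^2 + 2*s + 8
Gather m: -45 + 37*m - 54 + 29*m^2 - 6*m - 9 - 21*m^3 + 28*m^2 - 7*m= -21*m^3 + 57*m^2 + 24*m - 108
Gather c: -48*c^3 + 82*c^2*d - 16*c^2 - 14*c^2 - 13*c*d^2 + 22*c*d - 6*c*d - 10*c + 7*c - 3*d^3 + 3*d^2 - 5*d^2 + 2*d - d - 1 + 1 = -48*c^3 + c^2*(82*d - 30) + c*(-13*d^2 + 16*d - 3) - 3*d^3 - 2*d^2 + d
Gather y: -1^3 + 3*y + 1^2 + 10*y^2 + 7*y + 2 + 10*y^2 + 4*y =20*y^2 + 14*y + 2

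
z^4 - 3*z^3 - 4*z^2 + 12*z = z*(z - 3)*(z - 2)*(z + 2)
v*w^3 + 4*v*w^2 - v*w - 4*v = (w - 1)*(w + 4)*(v*w + v)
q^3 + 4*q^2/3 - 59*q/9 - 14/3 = (q - 7/3)*(q + 2/3)*(q + 3)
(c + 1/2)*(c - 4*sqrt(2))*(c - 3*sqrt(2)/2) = c^3 - 11*sqrt(2)*c^2/2 + c^2/2 - 11*sqrt(2)*c/4 + 12*c + 6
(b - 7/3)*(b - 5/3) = b^2 - 4*b + 35/9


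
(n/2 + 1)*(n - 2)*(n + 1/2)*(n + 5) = n^4/2 + 11*n^3/4 - 3*n^2/4 - 11*n - 5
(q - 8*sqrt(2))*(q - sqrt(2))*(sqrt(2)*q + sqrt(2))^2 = 2*q^4 - 18*sqrt(2)*q^3 + 4*q^3 - 36*sqrt(2)*q^2 + 34*q^2 - 18*sqrt(2)*q + 64*q + 32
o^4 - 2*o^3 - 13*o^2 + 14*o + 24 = (o - 4)*(o - 2)*(o + 1)*(o + 3)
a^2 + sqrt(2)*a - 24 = (a - 3*sqrt(2))*(a + 4*sqrt(2))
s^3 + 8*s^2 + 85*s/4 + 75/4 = (s + 5/2)^2*(s + 3)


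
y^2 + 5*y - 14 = (y - 2)*(y + 7)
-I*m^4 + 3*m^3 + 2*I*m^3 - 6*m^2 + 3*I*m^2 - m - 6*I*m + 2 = (m - 2)*(m + I)^2*(-I*m + 1)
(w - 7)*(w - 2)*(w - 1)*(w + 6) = w^4 - 4*w^3 - 37*w^2 + 124*w - 84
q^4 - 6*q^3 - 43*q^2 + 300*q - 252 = (q - 6)^2*(q - 1)*(q + 7)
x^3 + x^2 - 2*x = x*(x - 1)*(x + 2)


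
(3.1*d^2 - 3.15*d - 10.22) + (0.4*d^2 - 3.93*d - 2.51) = 3.5*d^2 - 7.08*d - 12.73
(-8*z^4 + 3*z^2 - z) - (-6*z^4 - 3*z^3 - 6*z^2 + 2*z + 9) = -2*z^4 + 3*z^3 + 9*z^2 - 3*z - 9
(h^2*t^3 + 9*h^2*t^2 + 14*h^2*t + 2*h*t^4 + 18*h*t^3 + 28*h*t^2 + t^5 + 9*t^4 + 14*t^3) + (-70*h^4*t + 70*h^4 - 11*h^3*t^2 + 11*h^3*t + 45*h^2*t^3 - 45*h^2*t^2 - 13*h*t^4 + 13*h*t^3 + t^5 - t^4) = -70*h^4*t + 70*h^4 - 11*h^3*t^2 + 11*h^3*t + 46*h^2*t^3 - 36*h^2*t^2 + 14*h^2*t - 11*h*t^4 + 31*h*t^3 + 28*h*t^2 + 2*t^5 + 8*t^4 + 14*t^3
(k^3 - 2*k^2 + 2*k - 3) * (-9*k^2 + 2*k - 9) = -9*k^5 + 20*k^4 - 31*k^3 + 49*k^2 - 24*k + 27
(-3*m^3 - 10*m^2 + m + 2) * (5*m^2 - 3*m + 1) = -15*m^5 - 41*m^4 + 32*m^3 - 3*m^2 - 5*m + 2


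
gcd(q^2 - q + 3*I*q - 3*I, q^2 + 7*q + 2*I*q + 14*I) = 1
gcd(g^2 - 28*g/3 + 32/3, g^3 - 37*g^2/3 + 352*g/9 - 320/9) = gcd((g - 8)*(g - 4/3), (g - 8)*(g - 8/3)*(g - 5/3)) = g - 8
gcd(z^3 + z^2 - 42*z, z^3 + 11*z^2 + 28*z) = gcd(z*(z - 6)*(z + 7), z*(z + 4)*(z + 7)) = z^2 + 7*z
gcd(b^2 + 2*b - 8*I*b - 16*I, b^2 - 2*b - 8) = b + 2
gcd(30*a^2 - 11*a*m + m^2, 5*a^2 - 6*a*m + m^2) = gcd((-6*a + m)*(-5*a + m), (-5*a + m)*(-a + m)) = 5*a - m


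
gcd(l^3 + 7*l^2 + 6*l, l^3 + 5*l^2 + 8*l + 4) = l + 1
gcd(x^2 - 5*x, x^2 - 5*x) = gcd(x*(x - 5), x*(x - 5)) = x^2 - 5*x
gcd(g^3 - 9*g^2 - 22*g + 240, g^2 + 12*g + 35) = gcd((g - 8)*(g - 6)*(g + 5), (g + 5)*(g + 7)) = g + 5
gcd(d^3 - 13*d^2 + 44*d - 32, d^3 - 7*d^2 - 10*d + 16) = d^2 - 9*d + 8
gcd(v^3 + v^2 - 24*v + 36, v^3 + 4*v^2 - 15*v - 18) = v^2 + 3*v - 18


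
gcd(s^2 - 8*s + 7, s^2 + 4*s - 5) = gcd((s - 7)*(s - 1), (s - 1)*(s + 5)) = s - 1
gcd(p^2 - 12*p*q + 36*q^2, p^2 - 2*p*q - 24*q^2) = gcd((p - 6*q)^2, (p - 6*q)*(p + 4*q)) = p - 6*q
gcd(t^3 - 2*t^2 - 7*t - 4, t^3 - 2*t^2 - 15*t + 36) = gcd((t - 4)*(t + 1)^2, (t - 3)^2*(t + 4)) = 1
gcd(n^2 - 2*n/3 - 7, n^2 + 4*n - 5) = 1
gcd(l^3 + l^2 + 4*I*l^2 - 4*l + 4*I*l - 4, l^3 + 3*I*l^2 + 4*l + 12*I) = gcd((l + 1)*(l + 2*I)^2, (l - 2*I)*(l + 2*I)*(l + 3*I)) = l + 2*I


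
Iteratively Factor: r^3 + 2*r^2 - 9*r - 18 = (r + 3)*(r^2 - r - 6) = (r + 2)*(r + 3)*(r - 3)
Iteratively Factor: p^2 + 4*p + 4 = (p + 2)*(p + 2)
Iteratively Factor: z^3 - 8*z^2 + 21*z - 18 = (z - 3)*(z^2 - 5*z + 6) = (z - 3)*(z - 2)*(z - 3)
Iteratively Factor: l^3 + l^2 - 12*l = (l + 4)*(l^2 - 3*l) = l*(l + 4)*(l - 3)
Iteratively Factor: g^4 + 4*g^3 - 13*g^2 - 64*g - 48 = (g + 3)*(g^3 + g^2 - 16*g - 16) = (g - 4)*(g + 3)*(g^2 + 5*g + 4) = (g - 4)*(g + 1)*(g + 3)*(g + 4)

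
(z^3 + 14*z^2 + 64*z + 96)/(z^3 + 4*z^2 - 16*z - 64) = (z + 6)/(z - 4)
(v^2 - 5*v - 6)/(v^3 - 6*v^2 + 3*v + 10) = (v - 6)/(v^2 - 7*v + 10)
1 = 1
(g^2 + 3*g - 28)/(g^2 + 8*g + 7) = (g - 4)/(g + 1)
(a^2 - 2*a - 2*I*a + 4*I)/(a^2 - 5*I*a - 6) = (a - 2)/(a - 3*I)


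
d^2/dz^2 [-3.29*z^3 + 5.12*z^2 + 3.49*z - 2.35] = 10.24 - 19.74*z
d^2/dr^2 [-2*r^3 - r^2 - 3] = -12*r - 2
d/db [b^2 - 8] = 2*b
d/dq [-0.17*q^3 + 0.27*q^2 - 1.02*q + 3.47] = -0.51*q^2 + 0.54*q - 1.02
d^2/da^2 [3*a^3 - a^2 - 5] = 18*a - 2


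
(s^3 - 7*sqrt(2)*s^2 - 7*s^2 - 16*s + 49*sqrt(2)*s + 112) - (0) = s^3 - 7*sqrt(2)*s^2 - 7*s^2 - 16*s + 49*sqrt(2)*s + 112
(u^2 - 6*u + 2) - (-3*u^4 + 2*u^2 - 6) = 3*u^4 - u^2 - 6*u + 8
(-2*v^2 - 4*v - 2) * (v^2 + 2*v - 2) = -2*v^4 - 8*v^3 - 6*v^2 + 4*v + 4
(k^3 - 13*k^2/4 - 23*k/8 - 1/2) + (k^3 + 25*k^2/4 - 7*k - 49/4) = 2*k^3 + 3*k^2 - 79*k/8 - 51/4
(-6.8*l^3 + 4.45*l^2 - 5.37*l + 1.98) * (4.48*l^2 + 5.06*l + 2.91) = -30.464*l^5 - 14.472*l^4 - 21.3286*l^3 - 5.3523*l^2 - 5.6079*l + 5.7618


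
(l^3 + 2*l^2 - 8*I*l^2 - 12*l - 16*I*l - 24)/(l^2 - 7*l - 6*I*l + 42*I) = (l^2 + 2*l*(1 - I) - 4*I)/(l - 7)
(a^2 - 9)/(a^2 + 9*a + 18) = (a - 3)/(a + 6)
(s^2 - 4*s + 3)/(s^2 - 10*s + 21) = (s - 1)/(s - 7)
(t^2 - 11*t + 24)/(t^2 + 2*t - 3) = (t^2 - 11*t + 24)/(t^2 + 2*t - 3)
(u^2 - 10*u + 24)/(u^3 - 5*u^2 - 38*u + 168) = (u - 6)/(u^2 - u - 42)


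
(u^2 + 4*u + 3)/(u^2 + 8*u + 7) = (u + 3)/(u + 7)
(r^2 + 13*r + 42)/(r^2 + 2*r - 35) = (r + 6)/(r - 5)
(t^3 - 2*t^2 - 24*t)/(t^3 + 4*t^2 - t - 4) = t*(t - 6)/(t^2 - 1)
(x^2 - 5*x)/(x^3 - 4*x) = (x - 5)/(x^2 - 4)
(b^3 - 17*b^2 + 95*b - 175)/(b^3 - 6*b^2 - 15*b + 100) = (b - 7)/(b + 4)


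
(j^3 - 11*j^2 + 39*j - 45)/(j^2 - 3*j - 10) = (j^2 - 6*j + 9)/(j + 2)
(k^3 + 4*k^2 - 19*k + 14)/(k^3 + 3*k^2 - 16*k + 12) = (k + 7)/(k + 6)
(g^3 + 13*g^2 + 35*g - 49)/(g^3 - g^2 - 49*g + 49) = (g + 7)/(g - 7)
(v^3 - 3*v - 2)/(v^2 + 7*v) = (v^3 - 3*v - 2)/(v*(v + 7))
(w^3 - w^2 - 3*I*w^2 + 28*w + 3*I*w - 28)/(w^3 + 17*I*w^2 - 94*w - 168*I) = (w^2 - w*(1 + 7*I) + 7*I)/(w^2 + 13*I*w - 42)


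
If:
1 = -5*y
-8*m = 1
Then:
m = -1/8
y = -1/5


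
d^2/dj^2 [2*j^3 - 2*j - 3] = 12*j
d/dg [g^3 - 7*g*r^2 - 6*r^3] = 3*g^2 - 7*r^2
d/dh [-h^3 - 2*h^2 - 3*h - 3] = -3*h^2 - 4*h - 3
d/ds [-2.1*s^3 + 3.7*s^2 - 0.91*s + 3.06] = -6.3*s^2 + 7.4*s - 0.91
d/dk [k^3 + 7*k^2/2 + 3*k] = 3*k^2 + 7*k + 3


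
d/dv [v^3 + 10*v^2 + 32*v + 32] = 3*v^2 + 20*v + 32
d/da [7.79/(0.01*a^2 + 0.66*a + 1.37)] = (-0.1558*a - 5.1414)/(0.01*a^2 + 0.66*a + 1.37)^2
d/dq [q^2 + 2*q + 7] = 2*q + 2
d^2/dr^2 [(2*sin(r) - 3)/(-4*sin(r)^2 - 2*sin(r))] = (8*sin(r)^2 - 52*sin(r) - 34 + 69/sin(r) + 36/sin(r)^2 + 6/sin(r)^3)/(2*(2*sin(r) + 1)^3)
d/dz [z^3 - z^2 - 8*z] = 3*z^2 - 2*z - 8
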